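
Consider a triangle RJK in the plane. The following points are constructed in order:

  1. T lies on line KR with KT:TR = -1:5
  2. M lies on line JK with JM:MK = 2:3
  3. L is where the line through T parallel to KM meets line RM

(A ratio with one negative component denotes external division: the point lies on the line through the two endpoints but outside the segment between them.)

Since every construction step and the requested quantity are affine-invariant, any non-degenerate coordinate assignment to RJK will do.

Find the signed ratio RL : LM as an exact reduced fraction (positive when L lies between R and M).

Set R = (0, 0), J = (1, 0), K = (0, 1); any affine frame gives the same invariant.
1. T lies on line KR with KT:TR = -1:5 ⇒ T = (0, 5/4)
2. M lies on line JK with JM:MK = 2:3 ⇒ M = (3/5, 2/5)
3. L is where the line through T parallel to KM meets line RM ⇒ L = (3/4, 1/2)
L = R + t·(M−R) with t = 5/4, so RL:LM = t:(1−t) = 5/4:-1/4

RL:LM = -5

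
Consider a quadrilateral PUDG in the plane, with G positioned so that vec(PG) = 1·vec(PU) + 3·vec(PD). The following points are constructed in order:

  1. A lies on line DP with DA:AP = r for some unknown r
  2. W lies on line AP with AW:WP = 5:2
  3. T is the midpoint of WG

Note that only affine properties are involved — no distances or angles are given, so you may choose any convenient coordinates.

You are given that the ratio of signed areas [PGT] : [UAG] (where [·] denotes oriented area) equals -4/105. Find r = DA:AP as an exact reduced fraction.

r = 1/4

Assign P = (0, 0), U = (1, 0), D = (0, 1), G = (1, 3) — the answer is frame-independent, so this choice is without loss of generality.
1. With DA:AP = r, write λ = r/(r+1) so A = D + λ·(P−D); A is affine-linear in λ
2. W lies on line AP with AW:WP = 5:2 ⇒ W is an affine combination of earlier points and hence also affine-linear in λ
3. T is the midpoint of WG ⇒ T is an affine combination of earlier points and hence also affine-linear in λ
Every point depending on A is an affine combination of A and λ-independent points, so each such coordinate is linear in λ; the λ² term in each signed area is a multiple of (P−D)×(P−D) = 0, so 2·[PGT] and 2·[UAG] are each linear in λ. Evaluating at λ=0 and λ=1:
  2·[PGT] = -1/7·λ + 1/7,   2·[UAG] = -3
So [PGT]:[UAG] = (-1/7·λ + 1/7) / (-3). Setting this equal to -4/105:
  -1/7·λ + 1/7 = -4/105·(-3)  ⇒  λ = 1/5
Then r = λ/(1−λ) = (1/5)/(4/5) = 1/4. Check: with r = 1/4, A = (0, 4/5) and [PGT]:[UAG] = -4/105 as required.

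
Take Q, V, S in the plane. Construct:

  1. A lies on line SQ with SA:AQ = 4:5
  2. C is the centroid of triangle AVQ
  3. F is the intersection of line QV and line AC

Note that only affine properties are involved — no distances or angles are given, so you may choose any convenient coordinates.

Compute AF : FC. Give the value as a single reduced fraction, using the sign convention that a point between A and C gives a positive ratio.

Assign Q = (0, 0), V = (1, 0), S = (0, 1) — the answer is frame-independent, so this choice is without loss of generality.
1. A lies on line SQ with SA:AQ = 4:5 ⇒ A = (0, 5/9)
2. C is the centroid of triangle AVQ ⇒ C = (1/3, 5/27)
3. F is the intersection of line QV and line AC ⇒ F = (1/2, 0)
F = A + t·(C−A) with t = 3/2, so AF:FC = t:(1−t) = 3/2:-1/2

AF:FC = -3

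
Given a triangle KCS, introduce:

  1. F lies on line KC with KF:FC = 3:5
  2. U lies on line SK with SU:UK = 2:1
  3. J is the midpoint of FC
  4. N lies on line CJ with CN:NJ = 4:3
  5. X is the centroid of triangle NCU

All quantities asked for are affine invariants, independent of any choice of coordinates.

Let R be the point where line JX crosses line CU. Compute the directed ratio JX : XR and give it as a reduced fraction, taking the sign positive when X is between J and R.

JX:XR = 17/4

Work in coordinates with K = (0, 0), C = (1, 0), S = (0, 1).
1. F lies on line KC with KF:FC = 3:5 ⇒ F = (3/8, 0)
2. U lies on line SK with SU:UK = 2:1 ⇒ U = (0, 1/3)
3. J is the midpoint of FC ⇒ J = (11/16, 0)
4. N lies on line CJ with CN:NJ = 4:3 ⇒ N = (23/28, 0)
5. X is the centroid of triangle NCU ⇒ X = (17/28, 1/9)
line JX meets CU at R = (10/17, 7/51)
X = J + t·(R−J) with t = 17/21, so JX:XR = 17/21:4/21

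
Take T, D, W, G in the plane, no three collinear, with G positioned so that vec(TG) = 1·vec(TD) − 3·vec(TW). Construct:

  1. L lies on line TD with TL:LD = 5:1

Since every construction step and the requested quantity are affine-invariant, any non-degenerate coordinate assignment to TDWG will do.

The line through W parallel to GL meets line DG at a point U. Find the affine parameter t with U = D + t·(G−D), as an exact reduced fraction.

Set T = (0, 0), D = (1, 0), W = (0, 1), G = (1, -3); any affine frame gives the same invariant.
1. L lies on line TD with TL:LD = 5:1 ⇒ L = (5/6, 0)
through W parallel to GL: direction (-1/6, 3); meets DG at U = (1, -17)
U = D + t·(G−D) with t = 17/3

t = 17/3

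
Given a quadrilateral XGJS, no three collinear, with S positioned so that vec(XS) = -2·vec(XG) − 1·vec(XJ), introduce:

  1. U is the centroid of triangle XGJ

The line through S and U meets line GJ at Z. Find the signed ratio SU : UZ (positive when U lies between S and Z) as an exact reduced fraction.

Assign X = (0, 0), G = (1, 0), J = (0, 1), S = (-2, -1) — the answer is frame-independent, so this choice is without loss of generality.
1. U is the centroid of triangle XGJ ⇒ U = (1/3, 1/3)
line SU meets GJ at Z = (6/11, 5/11)
U = S + t·(Z−S) with t = 11/12, so SU:UZ = 11/12:1/12

SU:UZ = 11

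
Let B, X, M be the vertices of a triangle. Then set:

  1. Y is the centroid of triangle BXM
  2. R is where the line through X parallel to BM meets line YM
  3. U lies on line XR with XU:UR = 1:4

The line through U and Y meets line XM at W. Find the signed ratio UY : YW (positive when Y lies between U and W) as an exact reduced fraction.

Assign B = (0, 0), X = (1, 0), M = (0, 1) — the answer is frame-independent, so this choice is without loss of generality.
1. Y is the centroid of triangle BXM ⇒ Y = (1/3, 1/3)
2. R is where the line through X parallel to BM meets line YM ⇒ R = (1, -1)
3. U lies on line XR with XU:UR = 1:4 ⇒ U = (1, -1/5)
line UY meets XM at W = (2, -1)
Y = U + t·(W−U) with t = -2/3, so UY:YW = -2/3:5/3

UY:YW = -2/5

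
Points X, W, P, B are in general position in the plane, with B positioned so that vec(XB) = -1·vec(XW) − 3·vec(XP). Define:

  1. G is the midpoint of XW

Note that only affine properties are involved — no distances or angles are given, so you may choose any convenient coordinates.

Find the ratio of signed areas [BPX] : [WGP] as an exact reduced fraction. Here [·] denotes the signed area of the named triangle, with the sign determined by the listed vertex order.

[BPX]:[WGP] = 2

Set X = (0, 0), W = (1, 0), P = (0, 1), B = (-1, -3); any affine frame gives the same invariant.
1. G is the midpoint of XW ⇒ G = (1/2, 0)
2·[BPX] = -1, 2·[WGP] = -1/2
[BPX]:[WGP] = -1:-1/2 = 2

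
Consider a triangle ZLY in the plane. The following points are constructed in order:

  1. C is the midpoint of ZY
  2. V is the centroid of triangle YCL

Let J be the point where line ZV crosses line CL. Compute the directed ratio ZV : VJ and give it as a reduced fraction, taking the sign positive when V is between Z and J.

ZV:VJ = -4

Choose coordinates Z = (0, 0), L = (1, 0), Y = (0, 1).
1. C is the midpoint of ZY ⇒ C = (0, 1/2)
2. V is the centroid of triangle YCL ⇒ V = (1/3, 1/2)
line ZV meets CL at J = (1/4, 3/8)
V = Z + t·(J−Z) with t = 4/3, so ZV:VJ = 4/3:-1/3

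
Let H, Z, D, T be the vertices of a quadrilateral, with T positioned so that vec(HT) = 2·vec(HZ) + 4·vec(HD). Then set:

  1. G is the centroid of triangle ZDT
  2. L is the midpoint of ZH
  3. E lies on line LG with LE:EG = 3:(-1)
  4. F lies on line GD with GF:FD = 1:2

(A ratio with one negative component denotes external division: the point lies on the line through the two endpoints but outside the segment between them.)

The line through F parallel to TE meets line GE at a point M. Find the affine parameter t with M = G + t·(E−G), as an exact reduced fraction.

t = 4/3

Set H = (0, 0), Z = (1, 0), D = (0, 1), T = (2, 4); any affine frame gives the same invariant.
1. G is the centroid of triangle ZDT ⇒ G = (1, 5/3)
2. L is the midpoint of ZH ⇒ L = (1/2, 0)
3. E lies on line LG with LE:EG = 3:(-1) ⇒ E = (5/4, 5/2)
4. F lies on line GD with GF:FD = 1:2 ⇒ F = (2/3, 13/9)
through F parallel to TE: direction (-3/4, -3/2); meets GE at M = (4/3, 25/9)
M = G + t·(E−G) with t = 4/3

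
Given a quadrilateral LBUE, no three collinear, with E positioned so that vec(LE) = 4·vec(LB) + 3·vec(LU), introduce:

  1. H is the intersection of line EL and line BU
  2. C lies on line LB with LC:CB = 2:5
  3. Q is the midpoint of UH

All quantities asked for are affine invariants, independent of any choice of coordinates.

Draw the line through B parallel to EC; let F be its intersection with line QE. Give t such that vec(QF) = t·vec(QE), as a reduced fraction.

Set L = (0, 0), B = (1, 0), U = (0, 1), E = (4, 3); any affine frame gives the same invariant.
1. H is the intersection of line EL and line BU ⇒ H = (4/7, 3/7)
2. C lies on line LB with LC:CB = 2:5 ⇒ C = (2/7, 0)
3. Q is the midpoint of UH ⇒ Q = (2/7, 5/7)
through B parallel to EC: direction (-26/7, -3); meets QE at F = (7, 63/13)
F = Q + t·(E−Q) with t = 47/26

t = 47/26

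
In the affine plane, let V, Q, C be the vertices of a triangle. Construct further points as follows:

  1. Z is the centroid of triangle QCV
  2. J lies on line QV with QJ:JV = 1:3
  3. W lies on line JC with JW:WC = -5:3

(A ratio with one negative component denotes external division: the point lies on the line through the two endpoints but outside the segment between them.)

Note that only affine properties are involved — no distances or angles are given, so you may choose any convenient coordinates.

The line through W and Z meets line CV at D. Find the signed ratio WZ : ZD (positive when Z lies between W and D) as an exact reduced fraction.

WZ:ZD = -35/8

Set V = (0, 0), Q = (1, 0), C = (0, 1); any affine frame gives the same invariant.
1. Z is the centroid of triangle QCV ⇒ Z = (1/3, 1/3)
2. J lies on line QV with QJ:JV = 1:3 ⇒ J = (3/4, 0)
3. W lies on line JC with JW:WC = -5:3 ⇒ W = (-9/8, 5/2)
line WZ meets CV at D = (0, 29/35)
Z = W + t·(D−W) with t = 35/27, so WZ:ZD = 35/27:-8/27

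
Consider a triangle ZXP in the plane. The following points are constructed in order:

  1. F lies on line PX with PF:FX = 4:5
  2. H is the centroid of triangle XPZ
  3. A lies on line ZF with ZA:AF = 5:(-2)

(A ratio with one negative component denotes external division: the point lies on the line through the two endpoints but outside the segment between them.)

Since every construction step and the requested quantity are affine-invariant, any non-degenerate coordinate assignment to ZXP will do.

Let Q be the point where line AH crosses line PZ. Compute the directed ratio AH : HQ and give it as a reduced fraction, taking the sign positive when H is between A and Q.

Set Z = (0, 0), X = (1, 0), P = (0, 1); any affine frame gives the same invariant.
1. F lies on line PX with PF:FX = 4:5 ⇒ F = (4/9, 5/9)
2. H is the centroid of triangle XPZ ⇒ H = (1/3, 1/3)
3. A lies on line ZF with ZA:AF = 5:(-2) ⇒ A = (20/27, 25/27)
line AH meets PZ at Q = (0, -5/33)
H = A + t·(Q−A) with t = 11/20, so AH:HQ = 11/20:9/20

AH:HQ = 11/9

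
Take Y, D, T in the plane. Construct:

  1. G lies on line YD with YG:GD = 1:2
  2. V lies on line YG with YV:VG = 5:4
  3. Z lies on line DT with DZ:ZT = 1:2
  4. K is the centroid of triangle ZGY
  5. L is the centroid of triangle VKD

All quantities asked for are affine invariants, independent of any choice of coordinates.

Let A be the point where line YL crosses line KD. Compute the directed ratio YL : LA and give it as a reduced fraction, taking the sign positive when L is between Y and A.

YL:LA = 59/22

Assign Y = (0, 0), D = (1, 0), T = (0, 1) — the answer is frame-independent, so this choice is without loss of generality.
1. G lies on line YD with YG:GD = 1:2 ⇒ G = (1/3, 0)
2. V lies on line YG with YV:VG = 5:4 ⇒ V = (5/27, 0)
3. Z lies on line DT with DZ:ZT = 1:2 ⇒ Z = (2/3, 1/3)
4. K is the centroid of triangle ZGY ⇒ K = (1/3, 1/9)
5. L is the centroid of triangle VKD ⇒ L = (41/81, 1/27)
line YL meets KD at A = (41/59, 3/59)
L = Y + t·(A−Y) with t = 59/81, so YL:LA = 59/81:22/81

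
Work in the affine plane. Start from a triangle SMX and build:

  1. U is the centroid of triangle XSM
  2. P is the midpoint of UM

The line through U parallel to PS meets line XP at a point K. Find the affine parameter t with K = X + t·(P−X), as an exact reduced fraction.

Work in coordinates with S = (0, 0), M = (1, 0), X = (0, 1).
1. U is the centroid of triangle XSM ⇒ U = (1/3, 1/3)
2. P is the midpoint of UM ⇒ P = (2/3, 1/6)
through U parallel to PS: direction (-2/3, -1/6); meets XP at K = (1/2, 3/8)
K = X + t·(P−X) with t = 3/4

t = 3/4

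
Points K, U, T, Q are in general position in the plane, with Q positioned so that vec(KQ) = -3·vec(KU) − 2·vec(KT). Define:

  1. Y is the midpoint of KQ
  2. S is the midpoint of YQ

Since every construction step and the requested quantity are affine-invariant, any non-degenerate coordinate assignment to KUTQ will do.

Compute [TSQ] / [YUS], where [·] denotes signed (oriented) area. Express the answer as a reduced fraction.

Work in coordinates with K = (0, 0), U = (1, 0), T = (0, 1), Q = (-3, -2).
1. Y is the midpoint of KQ ⇒ Y = (-3/2, -1)
2. S is the midpoint of YQ ⇒ S = (-9/4, -3/2)
2·[TSQ] = -3/4, 2·[YUS] = -1/2
[TSQ]:[YUS] = -3/4:-1/2 = 3/2

[TSQ]:[YUS] = 3/2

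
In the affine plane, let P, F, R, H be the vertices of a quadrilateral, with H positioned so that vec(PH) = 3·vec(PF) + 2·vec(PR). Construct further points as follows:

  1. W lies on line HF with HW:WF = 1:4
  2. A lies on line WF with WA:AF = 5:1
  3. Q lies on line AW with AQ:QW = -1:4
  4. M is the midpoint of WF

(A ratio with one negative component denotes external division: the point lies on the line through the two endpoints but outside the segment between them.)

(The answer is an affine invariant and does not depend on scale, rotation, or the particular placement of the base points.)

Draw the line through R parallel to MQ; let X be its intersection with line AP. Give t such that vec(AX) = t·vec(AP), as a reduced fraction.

t = 2

Set P = (0, 0), F = (1, 0), R = (0, 1), H = (3, 2); any affine frame gives the same invariant.
1. W lies on line HF with HW:WF = 1:4 ⇒ W = (13/5, 8/5)
2. A lies on line WF with WA:AF = 5:1 ⇒ A = (19/15, 4/15)
3. Q lies on line AW with AQ:QW = -1:4 ⇒ Q = (37/45, -8/45)
4. M is the midpoint of WF ⇒ M = (9/5, 4/5)
through R parallel to MQ: direction (-44/45, -44/45); meets AP at X = (-19/15, -4/15)
X = A + t·(P−A) with t = 2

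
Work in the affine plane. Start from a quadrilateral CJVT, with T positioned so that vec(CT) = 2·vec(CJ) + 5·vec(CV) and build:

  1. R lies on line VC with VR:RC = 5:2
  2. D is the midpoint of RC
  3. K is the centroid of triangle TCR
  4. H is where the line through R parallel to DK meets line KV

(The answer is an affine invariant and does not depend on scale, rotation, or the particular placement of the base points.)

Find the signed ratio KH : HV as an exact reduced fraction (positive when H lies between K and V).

Set C = (0, 0), J = (1, 0), V = (0, 1), T = (2, 5); any affine frame gives the same invariant.
1. R lies on line VC with VR:RC = 5:2 ⇒ R = (0, 2/7)
2. D is the midpoint of RC ⇒ D = (0, 1/7)
3. K is the centroid of triangle TCR ⇒ K = (2/3, 37/21)
4. H is where the line through R parallel to DK meets line KV ⇒ H = (5/9, 103/63)
H = K + t·(V−K) with t = 1/6, so KH:HV = t:(1−t) = 1/6:5/6

KH:HV = 1/5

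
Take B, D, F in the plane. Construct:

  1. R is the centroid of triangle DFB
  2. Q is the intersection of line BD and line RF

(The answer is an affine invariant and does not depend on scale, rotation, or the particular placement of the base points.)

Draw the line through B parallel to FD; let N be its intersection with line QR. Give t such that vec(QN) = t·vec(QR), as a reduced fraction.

t = -3

Work in coordinates with B = (0, 0), D = (1, 0), F = (0, 1).
1. R is the centroid of triangle DFB ⇒ R = (1/3, 1/3)
2. Q is the intersection of line BD and line RF ⇒ Q = (1/2, 0)
through B parallel to FD: direction (1, -1); meets QR at N = (1, -1)
N = Q + t·(R−Q) with t = -3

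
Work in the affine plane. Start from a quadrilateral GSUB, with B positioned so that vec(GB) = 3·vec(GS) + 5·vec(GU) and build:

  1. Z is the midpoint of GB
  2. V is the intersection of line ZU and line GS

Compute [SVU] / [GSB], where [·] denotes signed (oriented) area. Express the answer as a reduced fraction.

[SVU]:[GSB] = -2/5

Choose coordinates G = (0, 0), S = (1, 0), U = (0, 1), B = (3, 5).
1. Z is the midpoint of GB ⇒ Z = (3/2, 5/2)
2. V is the intersection of line ZU and line GS ⇒ V = (-1, 0)
2·[SVU] = -2, 2·[GSB] = 5
[SVU]:[GSB] = -2:5 = -2/5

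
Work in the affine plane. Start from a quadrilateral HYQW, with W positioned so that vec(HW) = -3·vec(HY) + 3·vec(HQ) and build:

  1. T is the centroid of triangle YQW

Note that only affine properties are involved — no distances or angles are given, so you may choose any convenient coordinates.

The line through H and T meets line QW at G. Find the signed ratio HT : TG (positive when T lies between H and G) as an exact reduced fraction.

Set H = (0, 0), Y = (1, 0), Q = (0, 1), W = (-3, 3); any affine frame gives the same invariant.
1. T is the centroid of triangle YQW ⇒ T = (-2/3, 4/3)
line HT meets QW at G = (-3/4, 3/2)
T = H + t·(G−H) with t = 8/9, so HT:TG = 8/9:1/9

HT:TG = 8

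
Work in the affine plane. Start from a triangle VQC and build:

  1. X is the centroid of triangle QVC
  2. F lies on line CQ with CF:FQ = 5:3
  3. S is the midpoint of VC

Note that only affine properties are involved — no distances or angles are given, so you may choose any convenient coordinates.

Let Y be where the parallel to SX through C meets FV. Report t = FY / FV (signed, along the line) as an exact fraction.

Set V = (0, 0), Q = (1, 0), C = (0, 1); any affine frame gives the same invariant.
1. X is the centroid of triangle QVC ⇒ X = (1/3, 1/3)
2. F lies on line CQ with CF:FQ = 5:3 ⇒ F = (5/8, 3/8)
3. S is the midpoint of VC ⇒ S = (0, 1/2)
through C parallel to SX: direction (1/3, -1/6); meets FV at Y = (10/11, 6/11)
Y = F + t·(V−F) with t = -5/11

t = -5/11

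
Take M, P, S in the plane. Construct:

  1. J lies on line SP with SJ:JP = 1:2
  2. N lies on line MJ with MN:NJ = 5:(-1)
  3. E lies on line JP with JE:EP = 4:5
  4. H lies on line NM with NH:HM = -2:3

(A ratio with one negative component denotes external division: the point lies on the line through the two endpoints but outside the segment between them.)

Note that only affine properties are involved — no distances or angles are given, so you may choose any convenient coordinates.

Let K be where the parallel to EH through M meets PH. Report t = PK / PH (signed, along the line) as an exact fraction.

t = 23/11

Work in coordinates with M = (0, 0), P = (1, 0), S = (0, 1).
1. J lies on line SP with SJ:JP = 1:2 ⇒ J = (1/3, 2/3)
2. N lies on line MJ with MN:NJ = 5:(-1) ⇒ N = (5/12, 5/6)
3. E lies on line JP with JE:EP = 4:5 ⇒ E = (17/27, 10/27)
4. H lies on line NM with NH:HM = -2:3 ⇒ H = (5/4, 5/2)
through M parallel to EH: direction (67/108, 115/54); meets PH at K = (67/44, 115/22)
K = P + t·(H−P) with t = 23/11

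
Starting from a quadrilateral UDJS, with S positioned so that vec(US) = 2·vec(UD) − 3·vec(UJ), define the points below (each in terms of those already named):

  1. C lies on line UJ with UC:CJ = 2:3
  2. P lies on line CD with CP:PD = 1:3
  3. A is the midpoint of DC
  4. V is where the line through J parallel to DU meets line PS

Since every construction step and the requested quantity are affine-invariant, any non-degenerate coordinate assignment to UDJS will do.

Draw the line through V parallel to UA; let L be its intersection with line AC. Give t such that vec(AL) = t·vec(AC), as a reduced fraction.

Work in coordinates with U = (0, 0), D = (1, 0), J = (0, 1), S = (2, -3).
1. C lies on line UJ with UC:CJ = 2:3 ⇒ C = (0, 2/5)
2. P lies on line CD with CP:PD = 1:3 ⇒ P = (1/4, 3/10)
3. A is the midpoint of DC ⇒ A = (1/2, 1/5)
4. V is where the line through J parallel to DU meets line PS ⇒ V = (-4/33, 1)
through V parallel to UA: direction (1/2, 1/5); meets AC at L = (-107/132, 239/330)
L = A + t·(C−A) with t = 173/66

t = 173/66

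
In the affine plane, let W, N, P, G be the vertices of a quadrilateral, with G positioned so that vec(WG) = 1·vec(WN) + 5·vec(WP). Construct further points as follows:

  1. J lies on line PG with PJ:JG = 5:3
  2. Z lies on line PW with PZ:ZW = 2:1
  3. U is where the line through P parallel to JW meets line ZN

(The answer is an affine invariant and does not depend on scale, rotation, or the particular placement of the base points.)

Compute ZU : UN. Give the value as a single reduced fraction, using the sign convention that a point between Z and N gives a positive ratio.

ZU:UN = -10/99

Assign W = (0, 0), N = (1, 0), P = (0, 1), G = (1, 5) — the answer is frame-independent, so this choice is without loss of generality.
1. J lies on line PG with PJ:JG = 5:3 ⇒ J = (5/8, 7/2)
2. Z lies on line PW with PZ:ZW = 2:1 ⇒ Z = (0, 1/3)
3. U is where the line through P parallel to JW meets line ZN ⇒ U = (-10/89, 33/89)
U = Z + t·(N−Z) with t = -10/89, so ZU:UN = t:(1−t) = -10/89:99/89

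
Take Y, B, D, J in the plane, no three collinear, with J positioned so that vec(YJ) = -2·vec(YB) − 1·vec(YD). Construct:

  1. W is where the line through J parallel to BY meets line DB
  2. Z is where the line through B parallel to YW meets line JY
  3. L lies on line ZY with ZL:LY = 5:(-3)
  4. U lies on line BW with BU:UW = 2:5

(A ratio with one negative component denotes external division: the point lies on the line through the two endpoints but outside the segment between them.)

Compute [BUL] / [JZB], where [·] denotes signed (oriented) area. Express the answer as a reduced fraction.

[BUL]:[JZB] = 17/35

Work in coordinates with Y = (0, 0), B = (1, 0), D = (0, 1), J = (-2, -1).
1. W is where the line through J parallel to BY meets line DB ⇒ W = (2, -1)
2. Z is where the line through B parallel to YW meets line JY ⇒ Z = (1/2, 1/4)
3. L lies on line ZY with ZL:LY = 5:(-3) ⇒ L = (-3/4, -3/8)
4. U lies on line BW with BU:UW = 2:5 ⇒ U = (9/7, -2/7)
2·[BUL] = -17/28, 2·[JZB] = -5/4
[BUL]:[JZB] = -17/28:-5/4 = 17/35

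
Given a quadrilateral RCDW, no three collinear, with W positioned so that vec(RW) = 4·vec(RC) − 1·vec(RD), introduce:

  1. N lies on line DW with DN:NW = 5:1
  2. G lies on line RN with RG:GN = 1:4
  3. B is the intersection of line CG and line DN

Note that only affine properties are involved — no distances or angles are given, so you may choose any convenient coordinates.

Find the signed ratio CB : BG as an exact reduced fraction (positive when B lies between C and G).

Assign R = (0, 0), C = (1, 0), D = (0, 1), W = (4, -1) — the answer is frame-independent, so this choice is without loss of generality.
1. N lies on line DW with DN:NW = 5:1 ⇒ N = (10/3, -2/3)
2. G lies on line RN with RG:GN = 1:4 ⇒ G = (2/3, -2/15)
3. B is the intersection of line CG and line DN ⇒ B = (14/9, 2/9)
B = C + t·(G−C) with t = -5/3, so CB:BG = t:(1−t) = -5/3:8/3

CB:BG = -5/8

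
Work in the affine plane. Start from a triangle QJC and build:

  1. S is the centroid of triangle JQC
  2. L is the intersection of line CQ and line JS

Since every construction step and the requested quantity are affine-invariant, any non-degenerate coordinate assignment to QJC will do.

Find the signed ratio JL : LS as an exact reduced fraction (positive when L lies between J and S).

JL:LS = -3

Set Q = (0, 0), J = (1, 0), C = (0, 1); any affine frame gives the same invariant.
1. S is the centroid of triangle JQC ⇒ S = (1/3, 1/3)
2. L is the intersection of line CQ and line JS ⇒ L = (0, 1/2)
L = J + t·(S−J) with t = 3/2, so JL:LS = t:(1−t) = 3/2:-1/2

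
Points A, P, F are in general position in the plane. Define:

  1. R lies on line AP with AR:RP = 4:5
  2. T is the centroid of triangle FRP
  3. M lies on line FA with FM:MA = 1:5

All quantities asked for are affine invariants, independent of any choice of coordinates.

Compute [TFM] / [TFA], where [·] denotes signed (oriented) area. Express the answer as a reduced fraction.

Choose coordinates A = (0, 0), P = (1, 0), F = (0, 1).
1. R lies on line AP with AR:RP = 4:5 ⇒ R = (4/9, 0)
2. T is the centroid of triangle FRP ⇒ T = (13/27, 1/3)
3. M lies on line FA with FM:MA = 1:5 ⇒ M = (0, 5/6)
2·[TFM] = 13/162, 2·[TFA] = 13/27
[TFM]:[TFA] = 13/162:13/27 = 1/6

[TFM]:[TFA] = 1/6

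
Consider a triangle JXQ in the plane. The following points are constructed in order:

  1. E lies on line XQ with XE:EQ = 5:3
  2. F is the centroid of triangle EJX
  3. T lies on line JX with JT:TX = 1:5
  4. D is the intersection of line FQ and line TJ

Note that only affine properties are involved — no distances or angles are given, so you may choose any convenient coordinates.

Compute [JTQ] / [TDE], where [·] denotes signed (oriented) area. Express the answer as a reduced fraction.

Work in coordinates with J = (0, 0), X = (1, 0), Q = (0, 1).
1. E lies on line XQ with XE:EQ = 5:3 ⇒ E = (3/8, 5/8)
2. F is the centroid of triangle EJX ⇒ F = (11/24, 5/24)
3. T lies on line JX with JT:TX = 1:5 ⇒ T = (1/6, 0)
4. D is the intersection of line FQ and line TJ ⇒ D = (11/19, 0)
2·[JTQ] = 1/6, 2·[TDE] = 235/912
[JTQ]:[TDE] = 1/6:235/912 = 152/235

[JTQ]:[TDE] = 152/235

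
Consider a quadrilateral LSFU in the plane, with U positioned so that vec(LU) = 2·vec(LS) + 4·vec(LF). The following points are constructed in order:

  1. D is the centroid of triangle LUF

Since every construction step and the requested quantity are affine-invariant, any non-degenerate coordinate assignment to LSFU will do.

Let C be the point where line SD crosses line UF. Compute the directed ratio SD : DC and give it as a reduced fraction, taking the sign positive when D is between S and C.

SD:DC = 13/2

Set L = (0, 0), S = (1, 0), F = (0, 1), U = (2, 4); any affine frame gives the same invariant.
1. D is the centroid of triangle LUF ⇒ D = (2/3, 5/3)
line SD meets UF at C = (8/13, 25/13)
D = S + t·(C−S) with t = 13/15, so SD:DC = 13/15:2/15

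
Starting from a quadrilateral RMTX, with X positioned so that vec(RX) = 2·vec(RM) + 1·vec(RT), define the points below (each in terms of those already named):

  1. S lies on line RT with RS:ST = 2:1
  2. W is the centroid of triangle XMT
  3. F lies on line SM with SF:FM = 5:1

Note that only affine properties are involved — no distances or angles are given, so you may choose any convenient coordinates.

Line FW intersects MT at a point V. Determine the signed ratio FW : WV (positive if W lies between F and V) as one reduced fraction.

Choose coordinates R = (0, 0), M = (1, 0), T = (0, 1), X = (2, 1).
1. S lies on line RT with RS:ST = 2:1 ⇒ S = (0, 2/3)
2. W is the centroid of triangle XMT ⇒ W = (1, 2/3)
3. F lies on line SM with SF:FM = 5:1 ⇒ F = (5/6, 1/9)
line FW meets MT at V = (11/13, 2/13)
W = F + t·(V−F) with t = 13, so FW:WV = 13:-12

FW:WV = -13/12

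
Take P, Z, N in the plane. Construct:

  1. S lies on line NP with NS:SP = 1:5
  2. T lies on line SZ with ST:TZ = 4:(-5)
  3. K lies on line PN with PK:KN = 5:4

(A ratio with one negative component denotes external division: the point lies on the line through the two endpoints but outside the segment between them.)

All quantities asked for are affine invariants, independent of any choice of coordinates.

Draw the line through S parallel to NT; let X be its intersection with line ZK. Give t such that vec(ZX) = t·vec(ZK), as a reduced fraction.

Work in coordinates with P = (0, 0), Z = (1, 0), N = (0, 1).
1. S lies on line NP with NS:SP = 1:5 ⇒ S = (0, 5/6)
2. T lies on line SZ with ST:TZ = 4:(-5) ⇒ T = (-4, 25/6)
3. K lies on line PN with PK:KN = 5:4 ⇒ K = (0, 5/9)
through S parallel to NT: direction (-4, 19/6); meets ZK at X = (20/17, -5/51)
X = Z + t·(K−Z) with t = -3/17

t = -3/17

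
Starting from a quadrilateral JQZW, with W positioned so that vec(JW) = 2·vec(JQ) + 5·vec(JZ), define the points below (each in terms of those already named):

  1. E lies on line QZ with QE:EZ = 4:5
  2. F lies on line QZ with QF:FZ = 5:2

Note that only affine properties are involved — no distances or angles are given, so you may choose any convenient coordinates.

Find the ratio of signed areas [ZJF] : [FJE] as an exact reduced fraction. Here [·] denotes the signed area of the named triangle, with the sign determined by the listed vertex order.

[ZJF]:[FJE] = 18/17

Set J = (0, 0), Q = (1, 0), Z = (0, 1), W = (2, 5); any affine frame gives the same invariant.
1. E lies on line QZ with QE:EZ = 4:5 ⇒ E = (5/9, 4/9)
2. F lies on line QZ with QF:FZ = 5:2 ⇒ F = (2/7, 5/7)
2·[ZJF] = 2/7, 2·[FJE] = 17/63
[ZJF]:[FJE] = 2/7:17/63 = 18/17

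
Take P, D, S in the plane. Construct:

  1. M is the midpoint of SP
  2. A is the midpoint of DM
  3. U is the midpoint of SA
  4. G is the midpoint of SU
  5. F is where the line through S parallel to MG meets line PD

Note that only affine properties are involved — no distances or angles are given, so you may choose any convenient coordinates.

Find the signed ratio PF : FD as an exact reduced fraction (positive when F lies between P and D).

PF:FD = -2/7

Assign P = (0, 0), D = (1, 0), S = (0, 1) — the answer is frame-independent, so this choice is without loss of generality.
1. M is the midpoint of SP ⇒ M = (0, 1/2)
2. A is the midpoint of DM ⇒ A = (1/2, 1/4)
3. U is the midpoint of SA ⇒ U = (1/4, 5/8)
4. G is the midpoint of SU ⇒ G = (1/8, 13/16)
5. F is where the line through S parallel to MG meets line PD ⇒ F = (-2/5, 0)
F = P + t·(D−P) with t = -2/5, so PF:FD = t:(1−t) = -2/5:7/5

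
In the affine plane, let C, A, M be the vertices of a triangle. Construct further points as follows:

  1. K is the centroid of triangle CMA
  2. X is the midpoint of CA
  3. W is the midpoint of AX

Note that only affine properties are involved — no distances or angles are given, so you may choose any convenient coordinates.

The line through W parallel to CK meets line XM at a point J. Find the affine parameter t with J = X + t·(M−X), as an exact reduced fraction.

t = -1/6

Work in coordinates with C = (0, 0), A = (1, 0), M = (0, 1).
1. K is the centroid of triangle CMA ⇒ K = (1/3, 1/3)
2. X is the midpoint of CA ⇒ X = (1/2, 0)
3. W is the midpoint of AX ⇒ W = (3/4, 0)
through W parallel to CK: direction (1/3, 1/3); meets XM at J = (7/12, -1/6)
J = X + t·(M−X) with t = -1/6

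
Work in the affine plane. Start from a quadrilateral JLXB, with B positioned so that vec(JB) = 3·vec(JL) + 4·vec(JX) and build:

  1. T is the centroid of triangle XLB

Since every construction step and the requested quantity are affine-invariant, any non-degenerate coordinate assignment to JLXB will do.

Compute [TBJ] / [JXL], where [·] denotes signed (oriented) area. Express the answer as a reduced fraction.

Choose coordinates J = (0, 0), L = (1, 0), X = (0, 1), B = (3, 4).
1. T is the centroid of triangle XLB ⇒ T = (4/3, 5/3)
2·[TBJ] = 1/3, 2·[JXL] = -1
[TBJ]:[JXL] = 1/3:-1 = -1/3

[TBJ]:[JXL] = -1/3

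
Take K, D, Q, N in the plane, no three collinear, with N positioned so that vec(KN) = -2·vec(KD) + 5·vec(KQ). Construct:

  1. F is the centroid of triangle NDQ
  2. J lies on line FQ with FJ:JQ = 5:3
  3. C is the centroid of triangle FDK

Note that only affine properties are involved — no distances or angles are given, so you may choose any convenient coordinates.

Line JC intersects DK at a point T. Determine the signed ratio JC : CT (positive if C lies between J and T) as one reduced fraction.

Work in coordinates with K = (0, 0), D = (1, 0), Q = (0, 1), N = (-2, 5).
1. F is the centroid of triangle NDQ ⇒ F = (-1/3, 2)
2. J lies on line FQ with FJ:JQ = 5:3 ⇒ J = (-1/8, 11/8)
3. C is the centroid of triangle FDK ⇒ C = (2/9, 2/3)
line JC meets DK at T = (28/51, 0)
C = J + t·(T−J) with t = 17/33, so JC:CT = 17/33:16/33

JC:CT = 17/16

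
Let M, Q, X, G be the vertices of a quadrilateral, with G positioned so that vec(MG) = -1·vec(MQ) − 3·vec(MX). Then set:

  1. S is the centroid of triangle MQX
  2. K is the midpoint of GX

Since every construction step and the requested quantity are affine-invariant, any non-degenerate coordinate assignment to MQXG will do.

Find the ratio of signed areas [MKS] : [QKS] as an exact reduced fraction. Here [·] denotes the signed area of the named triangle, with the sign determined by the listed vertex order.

[MKS]:[QKS] = -1/7

Set M = (0, 0), Q = (1, 0), X = (0, 1), G = (-1, -3); any affine frame gives the same invariant.
1. S is the centroid of triangle MQX ⇒ S = (1/3, 1/3)
2. K is the midpoint of GX ⇒ K = (-1/2, -1)
2·[MKS] = 1/6, 2·[QKS] = -7/6
[MKS]:[QKS] = 1/6:-7/6 = -1/7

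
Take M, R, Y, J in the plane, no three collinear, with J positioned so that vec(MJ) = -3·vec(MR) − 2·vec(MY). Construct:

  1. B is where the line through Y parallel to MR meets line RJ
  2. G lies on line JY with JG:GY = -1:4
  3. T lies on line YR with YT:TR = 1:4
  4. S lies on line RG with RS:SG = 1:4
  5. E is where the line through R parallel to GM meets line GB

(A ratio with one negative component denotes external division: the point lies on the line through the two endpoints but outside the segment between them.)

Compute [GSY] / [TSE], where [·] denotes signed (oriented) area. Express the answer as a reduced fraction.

Set M = (0, 0), R = (1, 0), Y = (0, 1), J = (-3, -2); any affine frame gives the same invariant.
1. B is where the line through Y parallel to MR meets line RJ ⇒ B = (3, 1)
2. G lies on line JY with JG:GY = -1:4 ⇒ G = (-4, -3)
3. T lies on line YR with YT:TR = 1:4 ⇒ T = (1/5, 4/5)
4. S lies on line RG with RS:SG = 1:4 ⇒ S = (0, -3/5)
5. E is where the line through R parallel to GM meets line GB ⇒ E = (1/5, -3/5)
2·[GSY] = 32/5, 2·[TSE] = 7/25
[GSY]:[TSE] = 32/5:7/25 = 160/7

[GSY]:[TSE] = 160/7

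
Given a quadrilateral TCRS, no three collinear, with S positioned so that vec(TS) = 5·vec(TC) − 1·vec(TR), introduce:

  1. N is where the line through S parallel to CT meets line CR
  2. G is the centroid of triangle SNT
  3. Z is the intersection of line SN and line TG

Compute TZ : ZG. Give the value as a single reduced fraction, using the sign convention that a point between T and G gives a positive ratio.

TZ:ZG = -3

Set T = (0, 0), C = (1, 0), R = (0, 1), S = (5, -1); any affine frame gives the same invariant.
1. N is where the line through S parallel to CT meets line CR ⇒ N = (2, -1)
2. G is the centroid of triangle SNT ⇒ G = (7/3, -2/3)
3. Z is the intersection of line SN and line TG ⇒ Z = (7/2, -1)
Z = T + t·(G−T) with t = 3/2, so TZ:ZG = t:(1−t) = 3/2:-1/2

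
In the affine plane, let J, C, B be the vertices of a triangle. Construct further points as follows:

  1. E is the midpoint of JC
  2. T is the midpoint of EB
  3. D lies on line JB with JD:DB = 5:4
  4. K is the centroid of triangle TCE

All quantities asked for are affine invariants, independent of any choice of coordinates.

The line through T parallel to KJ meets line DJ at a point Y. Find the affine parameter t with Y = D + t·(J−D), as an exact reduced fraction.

Work in coordinates with J = (0, 0), C = (1, 0), B = (0, 1).
1. E is the midpoint of JC ⇒ E = (1/2, 0)
2. T is the midpoint of EB ⇒ T = (1/4, 1/2)
3. D lies on line JB with JD:DB = 5:4 ⇒ D = (0, 5/9)
4. K is the centroid of triangle TCE ⇒ K = (7/12, 1/6)
through T parallel to KJ: direction (-7/12, -1/6); meets DJ at Y = (0, 3/7)
Y = D + t·(J−D) with t = 8/35

t = 8/35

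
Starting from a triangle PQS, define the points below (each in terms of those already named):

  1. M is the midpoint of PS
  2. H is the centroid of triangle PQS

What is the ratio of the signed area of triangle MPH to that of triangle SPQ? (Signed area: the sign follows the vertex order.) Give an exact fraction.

[MPH]:[SPQ] = 1/6

Choose coordinates P = (0, 0), Q = (1, 0), S = (0, 1).
1. M is the midpoint of PS ⇒ M = (0, 1/2)
2. H is the centroid of triangle PQS ⇒ H = (1/3, 1/3)
2·[MPH] = 1/6, 2·[SPQ] = 1
[MPH]:[SPQ] = 1/6:1 = 1/6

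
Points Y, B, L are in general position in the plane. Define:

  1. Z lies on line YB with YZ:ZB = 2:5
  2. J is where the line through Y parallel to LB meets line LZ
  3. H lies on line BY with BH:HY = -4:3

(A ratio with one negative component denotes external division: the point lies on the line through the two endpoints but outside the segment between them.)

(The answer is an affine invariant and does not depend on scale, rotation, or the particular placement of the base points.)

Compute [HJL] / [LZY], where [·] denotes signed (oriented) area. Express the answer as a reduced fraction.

Work in coordinates with Y = (0, 0), B = (1, 0), L = (0, 1).
1. Z lies on line YB with YZ:ZB = 2:5 ⇒ Z = (2/7, 0)
2. J is where the line through Y parallel to LB meets line LZ ⇒ J = (2/5, -2/5)
3. H lies on line BY with BH:HY = -4:3 ⇒ H = (-3, 0)
2·[HJL] = 23/5, 2·[LZY] = -2/7
[HJL]:[LZY] = 23/5:-2/7 = -161/10

[HJL]:[LZY] = -161/10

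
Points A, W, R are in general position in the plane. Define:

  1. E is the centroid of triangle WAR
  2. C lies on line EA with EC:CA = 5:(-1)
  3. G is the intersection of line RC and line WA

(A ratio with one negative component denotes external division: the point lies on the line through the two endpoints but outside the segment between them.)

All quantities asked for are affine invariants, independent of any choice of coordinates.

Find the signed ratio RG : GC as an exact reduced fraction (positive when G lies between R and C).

RG:GC = 12

Set A = (0, 0), W = (1, 0), R = (0, 1); any affine frame gives the same invariant.
1. E is the centroid of triangle WAR ⇒ E = (1/3, 1/3)
2. C lies on line EA with EC:CA = 5:(-1) ⇒ C = (-1/12, -1/12)
3. G is the intersection of line RC and line WA ⇒ G = (-1/13, 0)
G = R + t·(C−R) with t = 12/13, so RG:GC = t:(1−t) = 12/13:1/13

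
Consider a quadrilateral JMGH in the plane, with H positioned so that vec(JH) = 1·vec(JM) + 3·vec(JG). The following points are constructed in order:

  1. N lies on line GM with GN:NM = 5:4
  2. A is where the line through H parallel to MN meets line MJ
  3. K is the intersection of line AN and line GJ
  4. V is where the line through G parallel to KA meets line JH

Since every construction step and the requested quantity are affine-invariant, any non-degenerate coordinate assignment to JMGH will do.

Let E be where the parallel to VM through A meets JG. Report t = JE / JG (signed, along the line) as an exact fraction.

t = 62/11

Work in coordinates with J = (0, 0), M = (1, 0), G = (0, 1), H = (1, 3).
1. N lies on line GM with GN:NM = 5:4 ⇒ N = (5/9, 4/9)
2. A is where the line through H parallel to MN meets line MJ ⇒ A = (4, 0)
3. K is the intersection of line AN and line GJ ⇒ K = (0, 16/31)
4. V is where the line through G parallel to KA meets line JH ⇒ V = (31/97, 93/97)
through A parallel to VM: direction (66/97, -93/97); meets JG at E = (0, 62/11)
E = J + t·(G−J) with t = 62/11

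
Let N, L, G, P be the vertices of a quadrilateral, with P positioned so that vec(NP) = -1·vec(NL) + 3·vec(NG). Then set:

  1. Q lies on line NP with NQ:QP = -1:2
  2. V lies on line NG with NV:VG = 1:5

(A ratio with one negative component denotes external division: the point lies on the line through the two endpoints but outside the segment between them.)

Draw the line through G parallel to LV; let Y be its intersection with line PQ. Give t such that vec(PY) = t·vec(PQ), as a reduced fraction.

t = 11/34

Work in coordinates with N = (0, 0), L = (1, 0), G = (0, 1), P = (-1, 3).
1. Q lies on line NP with NQ:QP = -1:2 ⇒ Q = (1, -3)
2. V lies on line NG with NV:VG = 1:5 ⇒ V = (0, 1/6)
through G parallel to LV: direction (-1, 1/6); meets PQ at Y = (-6/17, 18/17)
Y = P + t·(Q−P) with t = 11/34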